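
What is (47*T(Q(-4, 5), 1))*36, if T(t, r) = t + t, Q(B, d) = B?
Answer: -13536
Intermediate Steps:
T(t, r) = 2*t
(47*T(Q(-4, 5), 1))*36 = (47*(2*(-4)))*36 = (47*(-8))*36 = -376*36 = -13536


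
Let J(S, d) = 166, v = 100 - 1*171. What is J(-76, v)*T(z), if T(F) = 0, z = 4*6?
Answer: 0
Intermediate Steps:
v = -71 (v = 100 - 171 = -71)
z = 24
J(-76, v)*T(z) = 166*0 = 0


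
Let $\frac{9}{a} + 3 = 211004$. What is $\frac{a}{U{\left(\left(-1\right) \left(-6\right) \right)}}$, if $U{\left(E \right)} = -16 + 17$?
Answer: $\frac{9}{211001} \approx 4.2654 \cdot 10^{-5}$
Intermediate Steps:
$U{\left(E \right)} = 1$
$a = \frac{9}{211001}$ ($a = \frac{9}{-3 + 211004} = \frac{9}{211001} \approx 4.2654 \cdot 10^{-5}$)
$\frac{a}{U{\left(\left(-1\right) \left(-6\right) \right)}} = \frac{9}{211001 \cdot 1} = \frac{9}{211001} \cdot 1 = \frac{9}{211001}$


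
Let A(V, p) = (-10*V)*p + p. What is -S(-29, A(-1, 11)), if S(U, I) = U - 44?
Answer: 73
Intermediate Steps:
A(V, p) = p - 10*V*p (A(V, p) = -10*V*p + p = p - 10*V*p)
S(U, I) = -44 + U
-S(-29, A(-1, 11)) = -(-44 - 29) = -1*(-73) = 73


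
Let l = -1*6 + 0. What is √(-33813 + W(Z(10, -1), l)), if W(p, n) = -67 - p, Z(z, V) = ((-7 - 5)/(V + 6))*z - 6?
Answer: 5*I*√1354 ≈ 183.98*I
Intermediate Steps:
l = -6 (l = -6 + 0 = -6)
Z(z, V) = -6 - 12*z/(6 + V) (Z(z, V) = (-12/(6 + V))*z - 6 = -12*z/(6 + V) - 6 = -6 - 12*z/(6 + V))
√(-33813 + W(Z(10, -1), l)) = √(-33813 + (-67 - 6*(-6 - 1*(-1) - 2*10)/(6 - 1))) = √(-33813 + (-67 - 6*(-6 + 1 - 20)/5)) = √(-33813 + (-67 - 6*(-25)/5)) = √(-33813 + (-67 - 1*(-30))) = √(-33813 + (-67 + 30)) = √(-33813 - 37) = √(-33850) = 5*I*√1354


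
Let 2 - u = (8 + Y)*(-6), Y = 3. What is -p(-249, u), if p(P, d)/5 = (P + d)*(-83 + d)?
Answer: -13575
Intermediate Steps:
u = 68 (u = 2 - (8 + 3)*(-6) = 2 - 11*(-6) = 2 - 1*(-66) = 2 + 66 = 68)
p(P, d) = 5*(-83 + d)*(P + d) (p(P, d) = 5*((P + d)*(-83 + d)) = 5*((-83 + d)*(P + d)) = 5*(-83 + d)*(P + d))
-p(-249, u) = -(-415*(-249) - 415*68 + 5*68**2 + 5*(-249)*68) = -(103335 - 28220 + 5*4624 - 84660) = -(103335 - 28220 + 23120 - 84660) = -1*13575 = -13575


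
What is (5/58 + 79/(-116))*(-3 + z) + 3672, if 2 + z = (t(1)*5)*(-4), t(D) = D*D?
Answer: 427677/116 ≈ 3686.9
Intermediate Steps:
t(D) = D²
z = -22 (z = -2 + (1²*5)*(-4) = -2 + (1*5)*(-4) = -2 + 5*(-4) = -2 - 20 = -22)
(5/58 + 79/(-116))*(-3 + z) + 3672 = (5/58 + 79/(-116))*(-3 - 22) + 3672 = (5*(1/58) + 79*(-1/116))*(-25) + 3672 = (5/58 - 79/116)*(-25) + 3672 = -69/116*(-25) + 3672 = 1725/116 + 3672 = 427677/116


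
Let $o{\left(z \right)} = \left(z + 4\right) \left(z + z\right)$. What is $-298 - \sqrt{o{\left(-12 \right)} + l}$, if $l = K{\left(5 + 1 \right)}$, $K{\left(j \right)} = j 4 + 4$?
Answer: $-298 - 2 \sqrt{55} \approx -312.83$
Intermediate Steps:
$o{\left(z \right)} = 2 z \left(4 + z\right)$ ($o{\left(z \right)} = \left(4 + z\right) 2 z = 2 z \left(4 + z\right)$)
$K{\left(j \right)} = 4 + 4 j$ ($K{\left(j \right)} = 4 j + 4 = 4 + 4 j$)
$l = 28$ ($l = 4 + 4 \left(5 + 1\right) = 4 + 4 \cdot 6 = 4 + 24 = 28$)
$-298 - \sqrt{o{\left(-12 \right)} + l} = -298 - \sqrt{2 \left(-12\right) \left(4 - 12\right) + 28} = -298 - \sqrt{2 \left(-12\right) \left(-8\right) + 28} = -298 - \sqrt{192 + 28} = -298 - \sqrt{220} = -298 - 2 \sqrt{55}$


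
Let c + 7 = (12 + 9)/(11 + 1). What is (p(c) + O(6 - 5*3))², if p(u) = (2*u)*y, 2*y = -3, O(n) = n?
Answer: 729/16 ≈ 45.563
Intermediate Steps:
y = -3/2 (y = (½)*(-3) = -3/2 ≈ -1.5000)
c = -21/4 (c = -7 + (12 + 9)/(11 + 1) = -7 + 21/12 = -7 + 21*(1/12) = -7 + 7/4 = -21/4 ≈ -5.2500)
p(u) = -3*u (p(u) = (2*u)*(-3/2) = -3*u)
(p(c) + O(6 - 5*3))² = (-3*(-21/4) + (6 - 5*3))² = (63/4 + (6 - 15))² = (63/4 - 9)² = (27/4)² = 729/16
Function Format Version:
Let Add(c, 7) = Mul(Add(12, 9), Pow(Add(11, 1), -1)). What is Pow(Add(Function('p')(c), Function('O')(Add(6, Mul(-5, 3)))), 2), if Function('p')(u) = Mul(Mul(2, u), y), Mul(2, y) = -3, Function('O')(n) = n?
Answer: Rational(729, 16) ≈ 45.563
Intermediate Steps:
y = Rational(-3, 2) (y = Mul(Rational(1, 2), -3) = Rational(-3, 2) ≈ -1.5000)
c = Rational(-21, 4) (c = Add(-7, Mul(Add(12, 9), Pow(Add(11, 1), -1))) = Add(-7, Mul(21, Pow(12, -1))) = Add(-7, Mul(21, Rational(1, 12))) = Add(-7, Rational(7, 4)) = Rational(-21, 4) ≈ -5.2500)
Function('p')(u) = Mul(-3, u) (Function('p')(u) = Mul(Mul(2, u), Rational(-3, 2)) = Mul(-3, u))
Pow(Add(Function('p')(c), Function('O')(Add(6, Mul(-5, 3)))), 2) = Pow(Add(Mul(-3, Rational(-21, 4)), Add(6, Mul(-5, 3))), 2) = Pow(Add(Rational(63, 4), Add(6, -15)), 2) = Pow(Add(Rational(63, 4), -9), 2) = Pow(Rational(27, 4), 2) = Rational(729, 16)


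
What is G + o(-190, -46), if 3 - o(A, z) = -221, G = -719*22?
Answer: -15594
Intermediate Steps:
G = -15818
o(A, z) = 224 (o(A, z) = 3 - 1*(-221) = 3 + 221 = 224)
G + o(-190, -46) = -15818 + 224 = -15594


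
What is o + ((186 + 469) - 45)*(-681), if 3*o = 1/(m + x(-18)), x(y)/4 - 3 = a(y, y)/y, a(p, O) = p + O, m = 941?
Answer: -1197627029/2883 ≈ -4.1541e+5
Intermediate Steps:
a(p, O) = O + p
x(y) = 20 (x(y) = 12 + 4*((y + y)/y) = 12 + 4*((2*y)/y) = 12 + 4*2 = 12 + 8 = 20)
o = 1/2883 (o = 1/(3*(941 + 20)) = (⅓)/961 = (⅓)*(1/961) = 1/2883 ≈ 0.00034686)
o + ((186 + 469) - 45)*(-681) = 1/2883 + ((186 + 469) - 45)*(-681) = 1/2883 + (655 - 45)*(-681) = 1/2883 + 610*(-681) = 1/2883 - 415410 = -1197627029/2883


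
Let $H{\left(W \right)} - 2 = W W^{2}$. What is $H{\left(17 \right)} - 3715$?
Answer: $1200$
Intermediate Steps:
$H{\left(W \right)} = 2 + W^{3}$ ($H{\left(W \right)} = 2 + W W^{2} = 2 + W^{3}$)
$H{\left(17 \right)} - 3715 = \left(2 + 17^{3}\right) - 3715 = \left(2 + 4913\right) - 3715 = 4915 - 3715 = 1200$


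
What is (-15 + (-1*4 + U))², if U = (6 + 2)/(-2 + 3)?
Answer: 121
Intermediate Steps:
U = 8 (U = 8/1 = 8*1 = 8)
(-15 + (-1*4 + U))² = (-15 + (-1*4 + 8))² = (-15 + (-4 + 8))² = (-15 + 4)² = (-11)² = 121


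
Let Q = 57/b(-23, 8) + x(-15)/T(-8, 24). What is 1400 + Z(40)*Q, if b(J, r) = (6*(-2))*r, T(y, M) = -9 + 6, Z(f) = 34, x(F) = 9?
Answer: 20445/16 ≈ 1277.8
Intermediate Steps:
T(y, M) = -3
b(J, r) = -12*r
Q = -115/32 (Q = 57/((-12*8)) + 9/(-3) = 57/(-96) + 9*(-1/3) = 57*(-1/96) - 3 = -19/32 - 3 = -115/32 ≈ -3.5938)
1400 + Z(40)*Q = 1400 + 34*(-115/32) = 1400 - 1955/16 = 20445/16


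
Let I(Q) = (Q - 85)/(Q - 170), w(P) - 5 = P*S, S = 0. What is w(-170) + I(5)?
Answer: 181/33 ≈ 5.4848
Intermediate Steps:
w(P) = 5 (w(P) = 5 + P*0 = 5 + 0 = 5)
I(Q) = (-85 + Q)/(-170 + Q)
w(-170) + I(5) = 5 + (-85 + 5)/(-170 + 5) = 5 - 80/(-165) = 5 - 1/165*(-80) = 5 + 16/33 = 181/33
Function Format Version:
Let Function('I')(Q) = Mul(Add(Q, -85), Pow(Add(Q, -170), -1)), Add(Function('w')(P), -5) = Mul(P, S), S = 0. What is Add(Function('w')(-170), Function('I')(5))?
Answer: Rational(181, 33) ≈ 5.4848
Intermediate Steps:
Function('w')(P) = 5 (Function('w')(P) = Add(5, Mul(P, 0)) = Add(5, 0) = 5)
Function('I')(Q) = Mul(Pow(Add(-170, Q), -1), Add(-85, Q)) (Function('I')(Q) = Mul(Add(-85, Q), Pow(Add(-170, Q), -1)) = Mul(Pow(Add(-170, Q), -1), Add(-85, Q)))
Add(Function('w')(-170), Function('I')(5)) = Add(5, Mul(Pow(Add(-170, 5), -1), Add(-85, 5))) = Add(5, Mul(Pow(-165, -1), -80)) = Add(5, Mul(Rational(-1, 165), -80)) = Add(5, Rational(16, 33)) = Rational(181, 33)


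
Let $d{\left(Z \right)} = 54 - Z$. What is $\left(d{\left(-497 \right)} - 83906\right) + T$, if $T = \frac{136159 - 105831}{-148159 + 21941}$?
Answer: $- \frac{23589533}{283} \approx -83355.0$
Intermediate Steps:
$T = - \frac{68}{283}$ ($T = \frac{30328}{-126218} = 30328 \left(- \frac{1}{126218}\right) = - \frac{68}{283} \approx -0.24028$)
$\left(d{\left(-497 \right)} - 83906\right) + T = \left(\left(54 - -497\right) - 83906\right) - \frac{68}{283} = \left(\left(54 + 497\right) - 83906\right) - \frac{68}{283} = \left(551 - 83906\right) - \frac{68}{283} = -83355 - \frac{68}{283} = - \frac{23589533}{283}$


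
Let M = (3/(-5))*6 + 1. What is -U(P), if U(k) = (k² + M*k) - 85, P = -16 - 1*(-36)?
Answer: -263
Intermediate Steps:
M = -13/5 (M = (3*(-⅕))*6 + 1 = -⅗*6 + 1 = -18/5 + 1 = -13/5 ≈ -2.6000)
P = 20 (P = -16 + 36 = 20)
U(k) = -85 + k² - 13*k/5 (U(k) = (k² - 13*k/5) - 85 = -85 + k² - 13*k/5)
-U(P) = -(-85 + 20² - 13/5*20) = -(-85 + 400 - 52) = -1*263 = -263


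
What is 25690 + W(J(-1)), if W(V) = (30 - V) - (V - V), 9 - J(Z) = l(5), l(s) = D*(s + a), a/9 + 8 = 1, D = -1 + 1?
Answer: 25711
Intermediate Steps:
D = 0
a = -63 (a = -72 + 9*1 = -72 + 9 = -63)
l(s) = 0 (l(s) = 0*(s - 63) = 0*(-63 + s) = 0)
J(Z) = 9 (J(Z) = 9 - 1*0 = 9 + 0 = 9)
W(V) = 30 - V (W(V) = (30 - V) - 1*0 = (30 - V) + 0 = 30 - V)
25690 + W(J(-1)) = 25690 + (30 - 1*9) = 25690 + (30 - 9) = 25690 + 21 = 25711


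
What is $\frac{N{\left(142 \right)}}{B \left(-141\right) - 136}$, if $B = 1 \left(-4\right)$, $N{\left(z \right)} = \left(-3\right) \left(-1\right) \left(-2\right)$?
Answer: $- \frac{3}{214} \approx -0.014019$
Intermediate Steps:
$N{\left(z \right)} = -6$ ($N{\left(z \right)} = 3 \left(-2\right) = -6$)
$B = -4$
$\frac{N{\left(142 \right)}}{B \left(-141\right) - 136} = - \frac{6}{\left(-4\right) \left(-141\right) - 136} = - \frac{6}{564 - 136} = - \frac{6}{428} = \left(-6\right) \frac{1}{428} = - \frac{3}{214}$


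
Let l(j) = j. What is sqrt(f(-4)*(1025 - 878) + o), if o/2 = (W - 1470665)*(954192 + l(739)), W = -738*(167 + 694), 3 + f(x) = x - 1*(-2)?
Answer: I*sqrt(4022327891281) ≈ 2.0056e+6*I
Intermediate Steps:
f(x) = -1 + x (f(x) = -3 + (x - 1*(-2)) = -3 + (x + 2) = -3 + (2 + x) = -1 + x)
W = -635418 (W = -738*861 = -635418)
o = -4022327890546 (o = 2*((-635418 - 1470665)*(954192 + 739)) = 2*(-2106083*954931) = 2*(-2011163945273) = -4022327890546)
sqrt(f(-4)*(1025 - 878) + o) = sqrt((-1 - 4)*(1025 - 878) - 4022327890546) = sqrt(-5*147 - 4022327890546) = sqrt(-735 - 4022327890546) = sqrt(-4022327891281) = I*sqrt(4022327891281)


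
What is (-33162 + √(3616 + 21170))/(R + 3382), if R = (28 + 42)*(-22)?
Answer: -5527/307 + 9*√34/614 ≈ -17.918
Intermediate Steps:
R = -1540 (R = 70*(-22) = -1540)
(-33162 + √(3616 + 21170))/(R + 3382) = (-33162 + √(3616 + 21170))/(-1540 + 3382) = (-33162 + √24786)/1842 = (-33162 + 27*√34)*(1/1842) = -5527/307 + 9*√34/614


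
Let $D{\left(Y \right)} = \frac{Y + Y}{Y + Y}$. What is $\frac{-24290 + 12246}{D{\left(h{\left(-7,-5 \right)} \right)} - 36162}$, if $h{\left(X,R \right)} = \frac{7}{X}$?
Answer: $\frac{12044}{36161} \approx 0.33307$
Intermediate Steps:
$D{\left(Y \right)} = 1$ ($D{\left(Y \right)} = \frac{2 Y}{2 Y} = 2 Y \frac{1}{2 Y} = 1$)
$\frac{-24290 + 12246}{D{\left(h{\left(-7,-5 \right)} \right)} - 36162} = \frac{-24290 + 12246}{1 - 36162} = - \frac{12044}{-36161} = \left(-12044\right) \left(- \frac{1}{36161}\right) = \frac{12044}{36161}$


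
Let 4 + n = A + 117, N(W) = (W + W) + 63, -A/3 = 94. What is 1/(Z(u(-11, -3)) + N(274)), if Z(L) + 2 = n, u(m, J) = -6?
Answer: 1/440 ≈ 0.0022727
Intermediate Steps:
A = -282 (A = -3*94 = -282)
N(W) = 63 + 2*W (N(W) = 2*W + 63 = 63 + 2*W)
n = -169 (n = -4 + (-282 + 117) = -4 - 165 = -169)
Z(L) = -171 (Z(L) = -2 - 169 = -171)
1/(Z(u(-11, -3)) + N(274)) = 1/(-171 + (63 + 2*274)) = 1/(-171 + (63 + 548)) = 1/(-171 + 611) = 1/440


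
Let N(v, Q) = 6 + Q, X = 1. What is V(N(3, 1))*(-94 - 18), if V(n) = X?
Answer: -112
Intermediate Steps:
V(n) = 1
V(N(3, 1))*(-94 - 18) = 1*(-94 - 18) = 1*(-112) = -112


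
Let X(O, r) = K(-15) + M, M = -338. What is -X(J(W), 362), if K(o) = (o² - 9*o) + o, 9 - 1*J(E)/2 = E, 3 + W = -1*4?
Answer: -7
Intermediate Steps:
W = -7 (W = -3 - 1*4 = -3 - 4 = -7)
J(E) = 18 - 2*E
K(o) = o² - 8*o
X(O, r) = 7 (X(O, r) = -15*(-8 - 15) - 338 = -15*(-23) - 338 = 345 - 338 = 7)
-X(J(W), 362) = -1*7 = -7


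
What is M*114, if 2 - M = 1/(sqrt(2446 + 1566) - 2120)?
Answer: 85337512/374199 + 19*sqrt(1003)/374199 ≈ 228.06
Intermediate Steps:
M = 2 - 1/(-2120 + 2*sqrt(1003)) (M = 2 - 1/(sqrt(2446 + 1566) - 2120) = 2 - 1/(sqrt(4012) - 2120) = 2 - 1/(2*sqrt(1003) - 2120) = 2 - 1/(-2120 + 2*sqrt(1003)) ≈ 2.0005)
M*114 = (2245724/1122597 + sqrt(1003)/2245194)*114 = 85337512/374199 + 19*sqrt(1003)/374199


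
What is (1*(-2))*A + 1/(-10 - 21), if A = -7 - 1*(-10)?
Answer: -187/31 ≈ -6.0323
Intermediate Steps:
A = 3 (A = -7 + 10 = 3)
(1*(-2))*A + 1/(-10 - 21) = (1*(-2))*3 + 1/(-10 - 21) = -2*3 + 1/(-31) = -6 - 1/31 = -187/31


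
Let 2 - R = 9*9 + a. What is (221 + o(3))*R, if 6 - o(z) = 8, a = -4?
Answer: -16425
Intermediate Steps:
o(z) = -2 (o(z) = 6 - 1*8 = 6 - 8 = -2)
R = -75 (R = 2 - (9*9 - 4) = 2 - (81 - 4) = 2 - 1*77 = 2 - 77 = -75)
(221 + o(3))*R = (221 - 2)*(-75) = 219*(-75) = -16425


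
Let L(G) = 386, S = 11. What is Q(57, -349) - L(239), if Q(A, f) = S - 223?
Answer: -598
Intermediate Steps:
Q(A, f) = -212 (Q(A, f) = 11 - 223 = -212)
Q(57, -349) - L(239) = -212 - 1*386 = -212 - 386 = -598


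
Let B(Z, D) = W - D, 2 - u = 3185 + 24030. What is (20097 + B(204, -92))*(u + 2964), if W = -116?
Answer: -486750177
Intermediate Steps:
u = -27213 (u = 2 - (3185 + 24030) = 2 - 1*27215 = 2 - 27215 = -27213)
B(Z, D) = -116 - D
(20097 + B(204, -92))*(u + 2964) = (20097 + (-116 - 1*(-92)))*(-27213 + 2964) = (20097 + (-116 + 92))*(-24249) = (20097 - 24)*(-24249) = 20073*(-24249) = -486750177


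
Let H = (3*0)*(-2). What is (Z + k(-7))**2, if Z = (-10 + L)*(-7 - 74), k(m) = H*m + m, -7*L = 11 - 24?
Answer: 20866624/49 ≈ 4.2585e+5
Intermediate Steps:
L = 13/7 (L = -(11 - 24)/7 = -1/7*(-13) = 13/7 ≈ 1.8571)
H = 0 (H = 0*(-2) = 0)
k(m) = m (k(m) = 0*m + m = 0 + m = m)
Z = 4617/7 (Z = (-10 + 13/7)*(-7 - 74) = -57/7*(-81) = 4617/7 ≈ 659.57)
(Z + k(-7))**2 = (4617/7 - 7)**2 = (4568/7)**2 = 20866624/49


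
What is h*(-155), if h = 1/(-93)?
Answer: 5/3 ≈ 1.6667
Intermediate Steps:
h = -1/93 ≈ -0.010753
h*(-155) = -1/93*(-155) = 5/3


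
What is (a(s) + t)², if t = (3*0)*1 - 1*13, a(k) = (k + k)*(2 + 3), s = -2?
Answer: 1089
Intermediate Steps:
a(k) = 10*k (a(k) = (2*k)*5 = 10*k)
t = -13 (t = 0*1 - 13 = 0 - 13 = -13)
(a(s) + t)² = (10*(-2) - 13)² = (-20 - 13)² = (-33)² = 1089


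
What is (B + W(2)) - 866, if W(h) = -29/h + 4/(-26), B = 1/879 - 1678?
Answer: -58475449/22854 ≈ -2558.7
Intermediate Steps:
B = -1474961/879 (B = 1/879 - 1678 = -1474961/879 ≈ -1678.0)
W(h) = -2/13 - 29/h (W(h) = -29/h + 4*(-1/26) = -29/h - 2/13 = -2/13 - 29/h)
(B + W(2)) - 866 = (-1474961/879 + (-2/13 - 29/2)) - 866 = (-1474961/879 - 381/26) - 866 = -38683885/22854 - 866 = -58475449/22854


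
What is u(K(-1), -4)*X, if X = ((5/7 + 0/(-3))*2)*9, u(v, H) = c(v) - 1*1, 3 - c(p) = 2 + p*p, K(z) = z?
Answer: -90/7 ≈ -12.857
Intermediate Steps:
c(p) = 1 - p² (c(p) = 3 - (2 + p*p) = 3 - (2 + p²) = 3 + (-2 - p²) = 1 - p²)
u(v, H) = -v² (u(v, H) = (1 - v²) - 1*1 = (1 - v²) - 1 = -v²)
X = 90/7 (X = ((5*(⅐) + 0*(-⅓))*2)*9 = ((5/7 + 0)*2)*9 = ((5/7)*2)*9 = (10/7)*9 = 90/7 ≈ 12.857)
u(K(-1), -4)*X = -1*(-1)²*(90/7) = -1*1*(90/7) = -1*90/7 = -90/7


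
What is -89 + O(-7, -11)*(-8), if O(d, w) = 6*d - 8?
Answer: 311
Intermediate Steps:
O(d, w) = -8 + 6*d
-89 + O(-7, -11)*(-8) = -89 + (-8 + 6*(-7))*(-8) = -89 + (-8 - 42)*(-8) = -89 - 50*(-8) = -89 + 400 = 311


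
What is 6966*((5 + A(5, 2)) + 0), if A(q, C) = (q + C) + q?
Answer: 118422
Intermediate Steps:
A(q, C) = C + 2*q (A(q, C) = (C + q) + q = C + 2*q)
6966*((5 + A(5, 2)) + 0) = 6966*((5 + (2 + 2*5)) + 0) = 6966*((5 + (2 + 10)) + 0) = 6966*((5 + 12) + 0) = 6966*(17 + 0) = 6966*17 = 118422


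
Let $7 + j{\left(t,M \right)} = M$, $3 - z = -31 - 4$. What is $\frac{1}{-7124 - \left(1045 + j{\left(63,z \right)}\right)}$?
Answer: $- \frac{1}{8200} \approx -0.00012195$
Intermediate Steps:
$z = 38$ ($z = 3 - \left(-31 - 4\right) = 3 - -35 = 3 + 35 = 38$)
$j{\left(t,M \right)} = -7 + M$
$\frac{1}{-7124 - \left(1045 + j{\left(63,z \right)}\right)} = \frac{1}{-7124 + \left(\left(\left(-793 + 1024\right) - 1276\right) - \left(-7 + 38\right)\right)} = \frac{1}{-7124 + \left(\left(231 - 1276\right) - 31\right)} = \frac{1}{-7124 - 1076} = \frac{1}{-8200} = - \frac{1}{8200}$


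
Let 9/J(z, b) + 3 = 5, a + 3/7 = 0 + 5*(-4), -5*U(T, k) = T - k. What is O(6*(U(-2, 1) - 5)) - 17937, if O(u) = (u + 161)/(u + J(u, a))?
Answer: -3929549/219 ≈ -17943.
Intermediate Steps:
U(T, k) = -T/5 + k/5 (U(T, k) = -(T - k)/5 = -T/5 + k/5)
a = -143/7 (a = -3/7 + (0 + 5*(-4)) = -3/7 + (0 - 20) = -3/7 - 20 = -143/7 ≈ -20.429)
J(z, b) = 9/2 (J(z, b) = 9/(-3 + 5) = 9/2)
O(u) = (161 + u)/(9/2 + u) (O(u) = (u + 161)/(u + 9/2) = (161 + u)/(9/2 + u))
O(6*(U(-2, 1) - 5)) - 17937 = 2*(161 + 6*((-⅕*(-2) + (⅕)*1) - 5))/(9 + 2*(6*((-⅕*(-2) + (⅕)*1) - 5))) - 17937 = 2*(161 + 6*((⅖ + ⅕) - 5))/(9 + 2*(6*((⅖ + ⅕) - 5))) - 17937 = 2*(161 + 6*(⅗ - 5))/(9 + 2*(6*(⅗ - 5))) - 17937 = 2*(161 + 6*(-22/5))/(9 + 2*(6*(-22/5))) - 17937 = 2*(161 - 132/5)/(9 + 2*(-132/5)) - 17937 = 2*(673/5)/(9 - 264/5) - 17937 = 2*(673/5)/(-219/5) - 17937 = 2*(-5/219)*(673/5) - 17937 = -1346/219 - 17937 = -3929549/219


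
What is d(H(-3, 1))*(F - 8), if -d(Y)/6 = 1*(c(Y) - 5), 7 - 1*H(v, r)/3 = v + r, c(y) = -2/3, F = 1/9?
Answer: -2414/9 ≈ -268.22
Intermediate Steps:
F = 1/9 ≈ 0.11111
c(y) = -2/3 (c(y) = -2*1/3 = -2/3)
H(v, r) = 21 - 3*r - 3*v (H(v, r) = 21 - 3*(v + r) = 21 - 3*(r + v) = 21 + (-3*r - 3*v) = 21 - 3*r - 3*v)
d(Y) = 34 (d(Y) = -6*(-2/3 - 5) = -6*(-17)/3 = -6*(-17/3) = 34)
d(H(-3, 1))*(F - 8) = 34*(1/9 - 8) = 34*(-71/9) = -2414/9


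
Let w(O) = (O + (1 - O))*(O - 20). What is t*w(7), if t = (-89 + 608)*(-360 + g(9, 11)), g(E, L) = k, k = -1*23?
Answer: 2584101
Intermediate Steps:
k = -23
g(E, L) = -23
w(O) = -20 + O (w(O) = 1*(-20 + O) = -20 + O)
t = -198777 (t = (-89 + 608)*(-360 - 23) = 519*(-383) = -198777)
t*w(7) = -198777*(-20 + 7) = -198777*(-13) = 2584101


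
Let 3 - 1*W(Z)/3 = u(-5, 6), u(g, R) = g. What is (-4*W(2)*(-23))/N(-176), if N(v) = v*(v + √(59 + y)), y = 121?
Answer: 552/7699 + 207*√5/84689 ≈ 0.077163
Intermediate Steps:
W(Z) = 24 (W(Z) = 9 - 3*(-5) = 9 + 15 = 24)
N(v) = v*(v + 6*√5) (N(v) = v*(v + √(59 + 121)) = v*(v + √180) = v*(v + 6*√5))
(-4*W(2)*(-23))/N(-176) = (-4*24*(-23))/((-176*(-176 + 6*√5))) = (-96*(-23))/(30976 - 1056*√5) = 2208/(30976 - 1056*√5)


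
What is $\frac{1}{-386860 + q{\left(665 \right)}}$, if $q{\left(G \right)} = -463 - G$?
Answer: $- \frac{1}{387988} \approx -2.5774 \cdot 10^{-6}$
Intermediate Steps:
$\frac{1}{-386860 + q{\left(665 \right)}} = \frac{1}{-386860 - 1128} = \frac{1}{-387988} = - \frac{1}{387988}$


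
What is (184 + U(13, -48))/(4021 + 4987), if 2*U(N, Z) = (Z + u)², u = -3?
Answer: 2969/18016 ≈ 0.16480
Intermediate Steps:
U(N, Z) = (-3 + Z)²/2 (U(N, Z) = (Z - 3)²/2 = (-3 + Z)²/2)
(184 + U(13, -48))/(4021 + 4987) = (184 + (-3 - 48)²/2)/(4021 + 4987) = (184 + (½)*(-51)²)/9008 = (184 + (½)*2601)*(1/9008) = (184 + 2601/2)*(1/9008) = (2969/2)*(1/9008) = 2969/18016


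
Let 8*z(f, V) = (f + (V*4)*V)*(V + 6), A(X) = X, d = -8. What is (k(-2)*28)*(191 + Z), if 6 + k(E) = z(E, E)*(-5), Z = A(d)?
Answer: -210084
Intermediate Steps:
Z = -8
z(f, V) = (6 + V)*(f + 4*V**2)/8 (z(f, V) = ((f + (V*4)*V)*(V + 6))/8 = ((f + (4*V)*V)*(6 + V))/8 = ((f + 4*V**2)*(6 + V))/8 = ((6 + V)*(f + 4*V**2))/8 = (6 + V)*(f + 4*V**2)/8)
k(E) = -6 - 125*E**2/8 - 15*E/4 - 5*E**3/2 (k(E) = -6 + (E**3/2 + 3*E**2 + 3*E/4 + E*E/8)*(-5) = -6 + (E**3/2 + 3*E**2 + 3*E/4 + E**2/8)*(-5) = -6 + (E**3/2 + 3*E/4 + 25*E**2/8)*(-5) = -6 + (-125*E**2/8 - 15*E/4 - 5*E**3/2) = -6 - 125*E**2/8 - 15*E/4 - 5*E**3/2)
(k(-2)*28)*(191 + Z) = ((-6 - 125/8*(-2)**2 - 15/4*(-2) - 5/2*(-2)**3)*28)*(191 - 8) = ((-6 - 125/8*4 + 15/2 - 5/2*(-8))*28)*183 = ((-6 - 125/2 + 15/2 + 20)*28)*183 = -41*28*183 = -1148*183 = -210084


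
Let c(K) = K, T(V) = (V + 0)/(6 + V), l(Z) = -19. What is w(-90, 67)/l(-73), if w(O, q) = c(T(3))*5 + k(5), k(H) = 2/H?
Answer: -31/285 ≈ -0.10877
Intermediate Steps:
T(V) = V/(6 + V)
w(O, q) = 31/15 (w(O, q) = (3/(6 + 3))*5 + 2/5 = (3/9)*5 + 2*(⅕) = (3*(⅑))*5 + ⅖ = (⅓)*5 + ⅖ = 5/3 + ⅖ = 31/15)
w(-90, 67)/l(-73) = (31/15)/(-19) = (31/15)*(-1/19) = -31/285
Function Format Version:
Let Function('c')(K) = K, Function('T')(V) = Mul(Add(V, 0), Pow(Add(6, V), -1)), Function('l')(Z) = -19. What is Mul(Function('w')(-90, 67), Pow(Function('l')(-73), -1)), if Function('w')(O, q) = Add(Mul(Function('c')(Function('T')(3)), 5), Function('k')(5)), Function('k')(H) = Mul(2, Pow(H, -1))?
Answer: Rational(-31, 285) ≈ -0.10877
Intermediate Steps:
Function('T')(V) = Mul(V, Pow(Add(6, V), -1))
Function('w')(O, q) = Rational(31, 15) (Function('w')(O, q) = Add(Mul(Mul(3, Pow(Add(6, 3), -1)), 5), Mul(2, Pow(5, -1))) = Add(Mul(Mul(3, Pow(9, -1)), 5), Mul(2, Rational(1, 5))) = Add(Mul(Mul(3, Rational(1, 9)), 5), Rational(2, 5)) = Add(Mul(Rational(1, 3), 5), Rational(2, 5)) = Add(Rational(5, 3), Rational(2, 5)) = Rational(31, 15))
Mul(Function('w')(-90, 67), Pow(Function('l')(-73), -1)) = Mul(Rational(31, 15), Pow(-19, -1)) = Mul(Rational(31, 15), Rational(-1, 19)) = Rational(-31, 285)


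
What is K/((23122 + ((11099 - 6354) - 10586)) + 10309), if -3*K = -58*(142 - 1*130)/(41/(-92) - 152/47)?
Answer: -501584/219492245 ≈ -0.0022852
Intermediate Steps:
K = -1003168/15911 (K = -(-58)*(142 - 1*130)/(41/(-92) - 152/47)/3 = -(-58)*(142 - 130)/(41*(-1/92) - 152*1/47)/3 = -(-58)*12/(-41/92 - 152/47)/3 = -(-58)*12/(-15911/4324)/3 = -(-58)*12*(-4324/15911)/3 = -(-58)*(-51888)/(3*15911) = -⅓*3009504/15911 = -1003168/15911 ≈ -63.049)
K/((23122 + ((11099 - 6354) - 10586)) + 10309) = -1003168/(15911*((23122 + ((11099 - 6354) - 10586)) + 10309)) = -1003168/(15911*((23122 + (4745 - 10586)) + 10309)) = -1003168/(15911*((23122 - 5841) + 10309)) = -1003168/(15911*(17281 + 10309)) = -1003168/15911/27590 = -1003168/15911*1/27590 = -501584/219492245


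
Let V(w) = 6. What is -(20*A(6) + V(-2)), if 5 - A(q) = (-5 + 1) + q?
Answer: -66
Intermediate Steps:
A(q) = 9 - q (A(q) = 5 - ((-5 + 1) + q) = 5 - (-4 + q) = 5 + (4 - q) = 9 - q)
-(20*A(6) + V(-2)) = -(20*(9 - 1*6) + 6) = -(20*(9 - 6) + 6) = -(20*3 + 6) = -(60 + 6) = -1*66 = -66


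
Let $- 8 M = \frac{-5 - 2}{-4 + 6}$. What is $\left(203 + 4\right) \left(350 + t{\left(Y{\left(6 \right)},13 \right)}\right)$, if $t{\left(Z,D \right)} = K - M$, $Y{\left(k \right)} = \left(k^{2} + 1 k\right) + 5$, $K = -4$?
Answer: $\frac{1144503}{16} \approx 71532.0$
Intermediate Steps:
$Y{\left(k \right)} = 5 + k + k^{2}$ ($Y{\left(k \right)} = \left(k^{2} + k\right) + 5 = \left(k + k^{2}\right) + 5 = 5 + k + k^{2}$)
$M = \frac{7}{16}$ ($M = - \frac{\left(-5 - 2\right) \frac{1}{-4 + 6}}{8} = - \frac{\left(-7\right) \frac{1}{2}}{8} = \left(- \frac{1}{8}\right) \left(- \frac{7}{2}\right) = \frac{7}{16} \approx 0.4375$)
$t{\left(Z,D \right)} = - \frac{71}{16}$ ($t{\left(Z,D \right)} = -4 - \frac{7}{16} = - \frac{71}{16}$)
$\left(203 + 4\right) \left(350 + t{\left(Y{\left(6 \right)},13 \right)}\right) = \left(203 + 4\right) \left(350 - \frac{71}{16}\right) = 207 \cdot \frac{5529}{16} = \frac{1144503}{16}$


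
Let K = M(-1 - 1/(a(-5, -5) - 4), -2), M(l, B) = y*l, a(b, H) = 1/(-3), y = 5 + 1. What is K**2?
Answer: 3600/169 ≈ 21.302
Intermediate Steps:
y = 6
a(b, H) = -1/3
M(l, B) = 6*l
K = -60/13 (K = 6*(-1 - 1/(-1/3 - 4)) = 6*(-1 - 1/(-13/3)) = 6*(-1 - 1*(-3/13)) = 6*(-1 + 3/13) = 6*(-10/13) = -60/13 ≈ -4.6154)
K**2 = (-60/13)**2 = 3600/169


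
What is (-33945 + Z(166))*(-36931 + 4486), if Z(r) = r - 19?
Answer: 1096576110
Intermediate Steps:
Z(r) = -19 + r
(-33945 + Z(166))*(-36931 + 4486) = (-33945 + (-19 + 166))*(-36931 + 4486) = (-33945 + 147)*(-32445) = -33798*(-32445) = 1096576110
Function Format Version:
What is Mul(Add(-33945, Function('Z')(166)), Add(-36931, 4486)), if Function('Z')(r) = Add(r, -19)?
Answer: 1096576110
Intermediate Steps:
Function('Z')(r) = Add(-19, r)
Mul(Add(-33945, Function('Z')(166)), Add(-36931, 4486)) = Mul(Add(-33945, Add(-19, 166)), Add(-36931, 4486)) = Mul(Add(-33945, 147), -32445) = Mul(-33798, -32445) = 1096576110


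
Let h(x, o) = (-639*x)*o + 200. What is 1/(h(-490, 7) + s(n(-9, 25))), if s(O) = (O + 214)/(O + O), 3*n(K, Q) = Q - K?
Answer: 17/37263659 ≈ 4.5621e-7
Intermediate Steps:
n(K, Q) = -K/3 + Q/3 (n(K, Q) = (Q - K)/3 = -K/3 + Q/3)
h(x, o) = 200 - 639*o*x (h(x, o) = -639*o*x + 200 = 200 - 639*o*x)
s(O) = (214 + O)/(2*O) (s(O) = (214 + O)/((2*O)) = (214 + O)*(1/(2*O)) = (214 + O)/(2*O))
1/(h(-490, 7) + s(n(-9, 25))) = 1/((200 - 639*7*(-490)) + (214 + (-⅓*(-9) + (⅓)*25))/(2*(-⅓*(-9) + (⅓)*25))) = 1/((200 + 2191770) + (214 + (3 + 25/3))/(2*(3 + 25/3))) = 1/(2191970 + (214 + 34/3)/(2*(34/3))) = 1/(2191970 + (½)*(3/34)*(676/3)) = 1/(2191970 + 169/17) = 1/(37263659/17) = 17/37263659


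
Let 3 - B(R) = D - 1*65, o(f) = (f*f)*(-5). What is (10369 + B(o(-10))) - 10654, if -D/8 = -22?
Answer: -393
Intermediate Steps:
D = 176 (D = -8*(-22) = 176)
o(f) = -5*f² (o(f) = f²*(-5) = -5*f²)
B(R) = -108 (B(R) = 3 - (176 - 1*65) = 3 - (176 - 65) = 3 - 1*111 = 3 - 111 = -108)
(10369 + B(o(-10))) - 10654 = (10369 - 108) - 10654 = 10261 - 10654 = -393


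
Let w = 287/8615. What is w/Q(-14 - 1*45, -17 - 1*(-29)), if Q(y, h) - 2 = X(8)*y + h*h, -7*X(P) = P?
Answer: 2009/12870810 ≈ 0.00015609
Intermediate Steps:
X(P) = -P/7
w = 287/8615 (w = 287*(1/8615) = 287/8615 ≈ 0.033314)
Q(y, h) = 2 + h² - 8*y/7 (Q(y, h) = 2 + ((-⅐*8)*y + h*h) = 2 + (-8*y/7 + h²) = 2 + (h² - 8*y/7) = 2 + h² - 8*y/7)
w/Q(-14 - 1*45, -17 - 1*(-29)) = 287/(8615*(2 + (-17 - 1*(-29))² - 8*(-14 - 1*45)/7)) = 287/(8615*(2 + (-17 + 29)² - 8*(-14 - 45)/7)) = 287/(8615*(2 + 12² - 8/7*(-59))) = 287/(8615*(2 + 144 + 472/7)) = 287/(8615*(1494/7)) = (287/8615)*(7/1494) = 2009/12870810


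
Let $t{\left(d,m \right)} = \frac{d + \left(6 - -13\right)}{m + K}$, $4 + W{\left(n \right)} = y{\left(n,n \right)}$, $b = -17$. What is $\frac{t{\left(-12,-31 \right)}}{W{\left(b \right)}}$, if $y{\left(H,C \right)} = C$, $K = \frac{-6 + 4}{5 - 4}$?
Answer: $\frac{1}{99} \approx 0.010101$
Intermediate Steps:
$K = -2$ ($K = - \frac{2}{1} = \left(-2\right) 1 = -2$)
$W{\left(n \right)} = -4 + n$
$t{\left(d,m \right)} = \frac{19 + d}{-2 + m}$ ($t{\left(d,m \right)} = \frac{d + \left(6 - -13\right)}{m - 2} = \frac{d + \left(6 + 13\right)}{-2 + m} = \frac{d + 19}{-2 + m} = \frac{19 + d}{-2 + m}$)
$\frac{t{\left(-12,-31 \right)}}{W{\left(b \right)}} = \frac{\frac{1}{-2 - 31} \left(19 - 12\right)}{-4 - 17} = \frac{\frac{1}{-33} \cdot 7}{-21} = \left(- \frac{1}{33}\right) 7 \left(- \frac{1}{21}\right) = \left(- \frac{7}{33}\right) \left(- \frac{1}{21}\right) = \frac{1}{99}$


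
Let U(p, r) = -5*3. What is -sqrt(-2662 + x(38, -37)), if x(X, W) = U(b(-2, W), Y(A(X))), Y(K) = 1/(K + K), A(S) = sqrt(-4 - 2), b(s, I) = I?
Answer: -I*sqrt(2677) ≈ -51.74*I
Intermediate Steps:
A(S) = I*sqrt(6) (A(S) = sqrt(-6) = I*sqrt(6))
Y(K) = 1/(2*K)
U(p, r) = -15
x(X, W) = -15
-sqrt(-2662 + x(38, -37)) = -sqrt(-2662 - 15) = -sqrt(-2677) = -I*sqrt(2677)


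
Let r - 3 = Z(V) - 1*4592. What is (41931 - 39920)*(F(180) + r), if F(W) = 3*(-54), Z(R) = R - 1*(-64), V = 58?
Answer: -9308919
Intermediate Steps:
Z(R) = 64 + R (Z(R) = R + 64 = 64 + R)
F(W) = -162
r = -4467 (r = 3 + ((64 + 58) - 1*4592) = 3 + (122 - 4592) = 3 - 4470 = -4467)
(41931 - 39920)*(F(180) + r) = (41931 - 39920)*(-162 - 4467) = 2011*(-4629) = -9308919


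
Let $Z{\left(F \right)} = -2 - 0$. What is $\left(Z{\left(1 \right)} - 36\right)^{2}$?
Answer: $1444$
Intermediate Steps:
$Z{\left(F \right)} = -2$ ($Z{\left(F \right)} = -2 + 0 = -2$)
$\left(Z{\left(1 \right)} - 36\right)^{2} = \left(-2 - 36\right)^{2} = \left(-38\right)^{2} = 1444$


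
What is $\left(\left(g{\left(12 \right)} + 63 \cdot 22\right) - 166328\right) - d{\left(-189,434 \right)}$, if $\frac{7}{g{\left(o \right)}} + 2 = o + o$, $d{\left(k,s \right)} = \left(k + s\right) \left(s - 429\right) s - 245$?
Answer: $- \frac{15319627}{22} \approx -6.9635 \cdot 10^{5}$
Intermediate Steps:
$d{\left(k,s \right)} = -245 + s \left(-429 + s\right) \left(k + s\right)$ ($d{\left(k,s \right)} = \left(k + s\right) \left(-429 + s\right) s - 245 = \left(-429 + s\right) \left(k + s\right) s - 245 = s \left(-429 + s\right) \left(k + s\right) - 245 = -245 + s \left(-429 + s\right) \left(k + s\right)$)
$g{\left(o \right)} = \frac{7}{-2 + 2 o}$ ($g{\left(o \right)} = \frac{7}{-2 + \left(o + o\right)} = \frac{7}{-2 + 2 o}$)
$\left(\left(g{\left(12 \right)} + 63 \cdot 22\right) - 166328\right) - d{\left(-189,434 \right)} = \left(\left(\frac{7}{2 \left(-1 + 12\right)} + 63 \cdot 22\right) - 166328\right) - \left(-245 + 434^{3} - 429 \cdot 434^{2} - 189 \cdot 434^{2} - \left(-81081\right) 434\right) = \left(\left(\frac{7}{2 \cdot 11} + 1386\right) - 166328\right) - \left(-245 + 81746504 - 80804724 - 35599284 + 35189154\right) = \left(\left(\frac{7}{2} \cdot \frac{1}{11} + 1386\right) - 166328\right) - \left(-245 + 81746504 - 80804724 - 35599284 + 35189154\right) = \left(\left(\frac{7}{22} + 1386\right) - 166328\right) - 531405 = \left(\frac{30499}{22} - 166328\right) - 531405 = - \frac{3628717}{22} - 531405 = - \frac{15319627}{22}$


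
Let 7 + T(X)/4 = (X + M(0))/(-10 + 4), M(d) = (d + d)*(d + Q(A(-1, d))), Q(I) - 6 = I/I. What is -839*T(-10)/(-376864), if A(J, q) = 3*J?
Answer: -1678/35331 ≈ -0.047494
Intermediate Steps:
Q(I) = 7 (Q(I) = 6 + I/I = 6 + 1 = 7)
M(d) = 2*d*(7 + d) (M(d) = (d + d)*(d + 7) = (2*d)*(7 + d) = 2*d*(7 + d))
T(X) = -28 - 2*X/3 (T(X) = -28 + 4*((X + 2*0*(7 + 0))/(-10 + 4)) = -28 + 4*((X + 2*0*7)/(-6)) = -28 + 4*((X + 0)*(-⅙)) = -28 + 4*(X*(-⅙)) = -28 + 4*(-X/6) = -28 - 2*X/3)
-839*T(-10)/(-376864) = -839*(-28 - ⅔*(-10))/(-376864) = -839*(-28 + 20/3)*(-1/376864) = -839*(-64/3)*(-1/376864) = (53696/3)*(-1/376864) = -1678/35331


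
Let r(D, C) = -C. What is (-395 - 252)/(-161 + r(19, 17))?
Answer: 647/178 ≈ 3.6348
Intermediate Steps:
(-395 - 252)/(-161 + r(19, 17)) = (-395 - 252)/(-161 - 1*17) = -647/(-161 - 17) = -647/(-178) = -647*(-1/178) = 647/178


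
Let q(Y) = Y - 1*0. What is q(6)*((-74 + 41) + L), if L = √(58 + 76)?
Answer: -198 + 6*√134 ≈ -128.54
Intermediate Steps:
q(Y) = Y (q(Y) = Y + 0 = Y)
L = √134 ≈ 11.576
q(6)*((-74 + 41) + L) = 6*((-74 + 41) + √134) = 6*(-33 + √134) = -198 + 6*√134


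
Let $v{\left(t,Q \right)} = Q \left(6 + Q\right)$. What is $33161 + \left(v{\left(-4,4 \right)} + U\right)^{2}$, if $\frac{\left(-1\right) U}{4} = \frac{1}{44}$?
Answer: $\frac{4205202}{121} \approx 34754.0$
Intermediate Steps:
$U = - \frac{1}{11}$ ($U = - \frac{4}{44} = \left(-4\right) \frac{1}{44} = - \frac{1}{11} \approx -0.090909$)
$33161 + \left(v{\left(-4,4 \right)} + U\right)^{2} = 33161 + \left(4 \left(6 + 4\right) - \frac{1}{11}\right)^{2} = 33161 + \left(4 \cdot 10 - \frac{1}{11}\right)^{2} = 33161 + \left(40 - \frac{1}{11}\right)^{2} = 33161 + \left(\frac{439}{11}\right)^{2} = 33161 + \frac{192721}{121} = \frac{4205202}{121}$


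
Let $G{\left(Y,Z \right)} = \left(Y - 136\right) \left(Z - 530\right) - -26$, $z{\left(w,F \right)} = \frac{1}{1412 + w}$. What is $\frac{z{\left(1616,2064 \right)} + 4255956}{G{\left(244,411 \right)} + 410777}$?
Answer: $\frac{12887034769}{1204995628} \approx 10.695$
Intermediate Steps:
$G{\left(Y,Z \right)} = 26 + \left(-530 + Z\right) \left(-136 + Y\right)$ ($G{\left(Y,Z \right)} = \left(-136 + Y\right) \left(-530 + Z\right) + 26 = \left(-530 + Z\right) \left(-136 + Y\right) + 26 = 26 + \left(-530 + Z\right) \left(-136 + Y\right)$)
$\frac{z{\left(1616,2064 \right)} + 4255956}{G{\left(244,411 \right)} + 410777} = \frac{\frac{1}{1412 + 1616} + 4255956}{\left(72106 - 129320 - 55896 + 244 \cdot 411\right) + 410777} = \frac{\frac{1}{3028} + 4255956}{\left(72106 - 129320 - 55896 + 100284\right) + 410777} = \frac{\frac{1}{3028} + 4255956}{-12826 + 410777} = \frac{12887034769}{3028 \cdot 397951} = \frac{12887034769}{3028} \cdot \frac{1}{397951} = \frac{12887034769}{1204995628}$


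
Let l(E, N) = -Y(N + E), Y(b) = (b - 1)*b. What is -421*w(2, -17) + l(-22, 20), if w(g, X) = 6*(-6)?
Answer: 15150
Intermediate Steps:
Y(b) = b*(-1 + b) (Y(b) = (-1 + b)*b = b*(-1 + b))
w(g, X) = -36
l(E, N) = -(E + N)*(-1 + E + N) (l(E, N) = -(N + E)*(-1 + (N + E)) = -(E + N)*(-1 + (E + N)) = -(E + N)*(-1 + E + N))
-421*w(2, -17) + l(-22, 20) = -421*(-36) - (-22 + 20)*(-1 - 22 + 20) = 15156 - 1*(-2)*(-3) = 15156 - 6 = 15150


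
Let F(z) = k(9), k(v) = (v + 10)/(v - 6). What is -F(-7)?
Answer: -19/3 ≈ -6.3333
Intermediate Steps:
k(v) = (10 + v)/(-6 + v)
F(z) = 19/3 (F(z) = (10 + 9)/(-6 + 9) = 19/3)
-F(-7) = -1*19/3 = -19/3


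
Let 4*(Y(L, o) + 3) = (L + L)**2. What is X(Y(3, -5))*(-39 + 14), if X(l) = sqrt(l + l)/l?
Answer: -25*sqrt(3)/3 ≈ -14.434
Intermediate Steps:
Y(L, o) = -3 + L**2 (Y(L, o) = -3 + (L + L)**2/4 = -3 + (2*L)**2/4 = -3 + (4*L**2)/4 = -3 + L**2)
X(l) = sqrt(2)/sqrt(l) (X(l) = sqrt(2*l)/l = (sqrt(2)*sqrt(l))/l = sqrt(2)/sqrt(l))
X(Y(3, -5))*(-39 + 14) = (sqrt(2)/sqrt(-3 + 3**2))*(-39 + 14) = (sqrt(2)/sqrt(-3 + 9))*(-25) = (sqrt(2)/sqrt(6))*(-25) = (sqrt(2)*(sqrt(6)/6))*(-25) = (sqrt(3)/3)*(-25) = -25*sqrt(3)/3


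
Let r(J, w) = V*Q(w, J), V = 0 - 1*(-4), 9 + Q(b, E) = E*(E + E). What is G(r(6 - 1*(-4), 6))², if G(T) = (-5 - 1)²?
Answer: 1296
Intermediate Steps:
Q(b, E) = -9 + 2*E² (Q(b, E) = -9 + E*(E + E) = -9 + E*(2*E) = -9 + 2*E²)
V = 4 (V = 0 + 4 = 4)
r(J, w) = -36 + 8*J² (r(J, w) = 4*(-9 + 2*J²) = -36 + 8*J²)
G(T) = 36 (G(T) = (-6)² = 36)
G(r(6 - 1*(-4), 6))² = 36² = 1296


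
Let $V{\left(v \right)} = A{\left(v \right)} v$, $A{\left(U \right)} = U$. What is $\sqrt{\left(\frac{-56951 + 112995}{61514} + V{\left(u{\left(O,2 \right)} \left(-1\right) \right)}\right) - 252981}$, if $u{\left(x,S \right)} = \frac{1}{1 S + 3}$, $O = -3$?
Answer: $\frac{i \sqrt{5982934195417326}}{153785} \approx 502.97 i$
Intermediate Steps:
$u{\left(x,S \right)} = \frac{1}{3 + S}$ ($u{\left(x,S \right)} = \frac{1}{S + 3} = \frac{1}{3 + S}$)
$V{\left(v \right)} = v^{2}$ ($V{\left(v \right)} = v v = v^{2}$)
$\sqrt{\left(\frac{-56951 + 112995}{61514} + V{\left(u{\left(O,2 \right)} \left(-1\right) \right)}\right) - 252981} = \sqrt{\left(\frac{-56951 + 112995}{61514} + \left(\frac{1}{3 + 2} \left(-1\right)\right)^{2}\right) - 252981} = \sqrt{\left(56044 \cdot \frac{1}{61514} + \left(\frac{1}{5} \left(-1\right)\right)^{2}\right) - 252981} = \sqrt{\left(\frac{28022}{30757} + \left(\frac{1}{5} \left(-1\right)\right)^{2}\right) - 252981} = \sqrt{\left(\frac{28022}{30757} + \left(- \frac{1}{5}\right)^{2}\right) - 252981} = \sqrt{\left(\frac{28022}{30757} + \frac{1}{25}\right) - 252981} = \sqrt{\frac{731307}{768925} - 252981} = \sqrt{- \frac{194522684118}{768925}} = \frac{i \sqrt{5982934195417326}}{153785}$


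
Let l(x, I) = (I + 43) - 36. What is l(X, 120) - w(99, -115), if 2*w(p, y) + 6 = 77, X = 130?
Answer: 183/2 ≈ 91.500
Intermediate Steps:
l(x, I) = 7 + I (l(x, I) = (43 + I) - 36 = 7 + I)
w(p, y) = 71/2 (w(p, y) = -3 + (½)*77 = -3 + 77/2 = 71/2)
l(X, 120) - w(99, -115) = (7 + 120) - 1*71/2 = 127 - 71/2 = 183/2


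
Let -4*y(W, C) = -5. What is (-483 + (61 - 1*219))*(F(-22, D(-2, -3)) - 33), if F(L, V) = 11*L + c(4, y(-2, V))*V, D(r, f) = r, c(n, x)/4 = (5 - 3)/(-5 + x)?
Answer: 2603101/15 ≈ 1.7354e+5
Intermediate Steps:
y(W, C) = 5/4 (y(W, C) = -1/4*(-5) = 5/4)
c(n, x) = 8/(-5 + x) (c(n, x) = 4*((5 - 3)/(-5 + x)) = 4*(2/(-5 + x)) = 8/(-5 + x))
F(L, V) = 11*L - 32*V/15 (F(L, V) = 11*L + (8/(-5 + 5/4))*V = 11*L + (8/(-15/4))*V = 11*L + (8*(-4/15))*V = 11*L - 32*V/15)
(-483 + (61 - 1*219))*(F(-22, D(-2, -3)) - 33) = (-483 + (61 - 1*219))*((11*(-22) - 32/15*(-2)) - 33) = (-483 + (61 - 219))*((-242 + 64/15) - 33) = (-483 - 158)*(-3566/15 - 33) = -641*(-4061/15) = 2603101/15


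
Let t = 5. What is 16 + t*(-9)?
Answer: -29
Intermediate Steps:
16 + t*(-9) = 16 + 5*(-9) = 16 - 45 = -29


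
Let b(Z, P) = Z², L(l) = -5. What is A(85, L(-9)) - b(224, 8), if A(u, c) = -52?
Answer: -50228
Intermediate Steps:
A(85, L(-9)) - b(224, 8) = -52 - 1*224² = -52 - 1*50176 = -52 - 50176 = -50228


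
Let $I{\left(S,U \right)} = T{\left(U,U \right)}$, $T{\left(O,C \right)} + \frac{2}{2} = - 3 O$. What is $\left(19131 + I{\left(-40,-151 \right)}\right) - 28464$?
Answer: $-8881$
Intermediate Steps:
$T{\left(O,C \right)} = -1 - 3 O$
$I{\left(S,U \right)} = -1 - 3 U$
$\left(19131 + I{\left(-40,-151 \right)}\right) - 28464 = \left(19131 - -452\right) - 28464 = \left(19131 + \left(-1 + 453\right)\right) - 28464 = \left(19131 + 452\right) - 28464 = 19583 - 28464 = -8881$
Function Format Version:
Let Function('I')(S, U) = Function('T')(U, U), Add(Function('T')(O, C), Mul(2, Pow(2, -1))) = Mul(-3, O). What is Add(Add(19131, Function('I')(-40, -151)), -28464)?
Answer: -8881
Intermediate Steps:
Function('T')(O, C) = Add(-1, Mul(-3, O))
Function('I')(S, U) = Add(-1, Mul(-3, U))
Add(Add(19131, Function('I')(-40, -151)), -28464) = Add(Add(19131, Add(-1, Mul(-3, -151))), -28464) = Add(Add(19131, Add(-1, 453)), -28464) = Add(Add(19131, 452), -28464) = Add(19583, -28464) = -8881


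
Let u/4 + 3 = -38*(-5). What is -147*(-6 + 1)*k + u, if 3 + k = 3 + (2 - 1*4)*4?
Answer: -5132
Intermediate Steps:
k = -8 (k = -3 + (3 + (2 - 1*4)*4) = -3 + (3 + (2 - 4)*4) = -3 + (3 - 2*4) = -3 + (3 - 8) = -3 - 5 = -8)
u = 748 (u = -12 + 4*(-38*(-5)) = -12 + 4*190 = -12 + 760 = 748)
-147*(-6 + 1)*k + u = -147*(-6 + 1)*(-8) + 748 = -(-735)*(-8) + 748 = -147*40 + 748 = -5880 + 748 = -5132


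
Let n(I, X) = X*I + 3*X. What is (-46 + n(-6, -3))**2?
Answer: 1369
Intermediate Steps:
n(I, X) = 3*X + I*X (n(I, X) = I*X + 3*X = 3*X + I*X)
(-46 + n(-6, -3))**2 = (-46 - 3*(3 - 6))**2 = (-46 - 3*(-3))**2 = (-46 + 9)**2 = (-37)**2 = 1369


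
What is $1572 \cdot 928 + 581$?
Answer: $1459397$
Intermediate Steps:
$1572 \cdot 928 + 581 = 1458816 + 581 = 1459397$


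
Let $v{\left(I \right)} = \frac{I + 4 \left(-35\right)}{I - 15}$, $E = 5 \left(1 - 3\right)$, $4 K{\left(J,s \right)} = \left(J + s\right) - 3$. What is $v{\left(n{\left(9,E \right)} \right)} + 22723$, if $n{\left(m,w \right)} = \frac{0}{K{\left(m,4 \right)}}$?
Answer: $\frac{68197}{3} \approx 22732.0$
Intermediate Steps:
$K{\left(J,s \right)} = - \frac{3}{4} + \frac{J}{4} + \frac{s}{4}$ ($K{\left(J,s \right)} = \frac{\left(J + s\right) - 3}{4} = \frac{-3 + J + s}{4} = - \frac{3}{4} + \frac{J}{4} + \frac{s}{4}$)
$E = -10$ ($E = 5 \left(-2\right) = -10$)
$n{\left(m,w \right)} = 0$ ($n{\left(m,w \right)} = \frac{0}{- \frac{3}{4} + \frac{m}{4} + \frac{1}{4} \cdot 4} = \frac{0}{- \frac{3}{4} + \frac{m}{4} + 1} = \frac{0}{\frac{1}{4} + \frac{m}{4}} = 0$)
$v{\left(I \right)} = \frac{-140 + I}{-15 + I}$ ($v{\left(I \right)} = \frac{I - 140}{-15 + I} = \frac{-140 + I}{-15 + I}$)
$v{\left(n{\left(9,E \right)} \right)} + 22723 = \frac{-140 + 0}{-15 + 0} + 22723 = \frac{1}{-15} \left(-140\right) + 22723 = \left(- \frac{1}{15}\right) \left(-140\right) + 22723 = \frac{28}{3} + 22723 = \frac{68197}{3}$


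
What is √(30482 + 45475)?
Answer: √75957 ≈ 275.60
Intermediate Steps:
√(30482 + 45475) = √75957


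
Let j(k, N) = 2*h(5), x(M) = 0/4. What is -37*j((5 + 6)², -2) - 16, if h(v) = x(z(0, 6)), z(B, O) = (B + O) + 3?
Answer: -16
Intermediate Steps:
z(B, O) = 3 + B + O
x(M) = 0 (x(M) = 0*(¼) = 0)
h(v) = 0
j(k, N) = 0 (j(k, N) = 2*0 = 0)
-37*j((5 + 6)², -2) - 16 = -37*0 - 16 = 0 - 16 = -16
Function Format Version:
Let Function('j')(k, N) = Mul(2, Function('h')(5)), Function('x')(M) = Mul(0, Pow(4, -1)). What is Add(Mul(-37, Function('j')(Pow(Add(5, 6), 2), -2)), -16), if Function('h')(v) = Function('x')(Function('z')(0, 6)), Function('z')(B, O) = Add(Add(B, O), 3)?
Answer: -16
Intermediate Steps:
Function('z')(B, O) = Add(3, B, O)
Function('x')(M) = 0 (Function('x')(M) = Mul(0, Rational(1, 4)) = 0)
Function('h')(v) = 0
Function('j')(k, N) = 0 (Function('j')(k, N) = Mul(2, 0) = 0)
Add(Mul(-37, Function('j')(Pow(Add(5, 6), 2), -2)), -16) = Add(Mul(-37, 0), -16) = Add(0, -16) = -16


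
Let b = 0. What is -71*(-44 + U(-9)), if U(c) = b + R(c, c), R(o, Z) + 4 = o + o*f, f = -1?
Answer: 3408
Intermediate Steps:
R(o, Z) = -4 (R(o, Z) = -4 + (o + o*(-1)) = -4 + (o - o) = -4 + 0 = -4)
U(c) = -4 (U(c) = 0 - 4 = -4)
-71*(-44 + U(-9)) = -71*(-44 - 4) = -71*(-48) = 3408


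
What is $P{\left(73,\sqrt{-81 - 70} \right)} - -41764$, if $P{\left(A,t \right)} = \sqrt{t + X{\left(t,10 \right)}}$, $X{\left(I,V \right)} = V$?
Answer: $41764 + \sqrt{10 + i \sqrt{151}} \approx 41768.0 + 1.7092 i$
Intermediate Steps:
$P{\left(A,t \right)} = \sqrt{10 + t}$ ($P{\left(A,t \right)} = \sqrt{t + 10} = \sqrt{10 + t}$)
$P{\left(73,\sqrt{-81 - 70} \right)} - -41764 = \sqrt{10 + \sqrt{-81 - 70}} - -41764 = \sqrt{10 + \sqrt{-151}} + 41764 = \sqrt{10 + i \sqrt{151}} + 41764 = 41764 + \sqrt{10 + i \sqrt{151}}$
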